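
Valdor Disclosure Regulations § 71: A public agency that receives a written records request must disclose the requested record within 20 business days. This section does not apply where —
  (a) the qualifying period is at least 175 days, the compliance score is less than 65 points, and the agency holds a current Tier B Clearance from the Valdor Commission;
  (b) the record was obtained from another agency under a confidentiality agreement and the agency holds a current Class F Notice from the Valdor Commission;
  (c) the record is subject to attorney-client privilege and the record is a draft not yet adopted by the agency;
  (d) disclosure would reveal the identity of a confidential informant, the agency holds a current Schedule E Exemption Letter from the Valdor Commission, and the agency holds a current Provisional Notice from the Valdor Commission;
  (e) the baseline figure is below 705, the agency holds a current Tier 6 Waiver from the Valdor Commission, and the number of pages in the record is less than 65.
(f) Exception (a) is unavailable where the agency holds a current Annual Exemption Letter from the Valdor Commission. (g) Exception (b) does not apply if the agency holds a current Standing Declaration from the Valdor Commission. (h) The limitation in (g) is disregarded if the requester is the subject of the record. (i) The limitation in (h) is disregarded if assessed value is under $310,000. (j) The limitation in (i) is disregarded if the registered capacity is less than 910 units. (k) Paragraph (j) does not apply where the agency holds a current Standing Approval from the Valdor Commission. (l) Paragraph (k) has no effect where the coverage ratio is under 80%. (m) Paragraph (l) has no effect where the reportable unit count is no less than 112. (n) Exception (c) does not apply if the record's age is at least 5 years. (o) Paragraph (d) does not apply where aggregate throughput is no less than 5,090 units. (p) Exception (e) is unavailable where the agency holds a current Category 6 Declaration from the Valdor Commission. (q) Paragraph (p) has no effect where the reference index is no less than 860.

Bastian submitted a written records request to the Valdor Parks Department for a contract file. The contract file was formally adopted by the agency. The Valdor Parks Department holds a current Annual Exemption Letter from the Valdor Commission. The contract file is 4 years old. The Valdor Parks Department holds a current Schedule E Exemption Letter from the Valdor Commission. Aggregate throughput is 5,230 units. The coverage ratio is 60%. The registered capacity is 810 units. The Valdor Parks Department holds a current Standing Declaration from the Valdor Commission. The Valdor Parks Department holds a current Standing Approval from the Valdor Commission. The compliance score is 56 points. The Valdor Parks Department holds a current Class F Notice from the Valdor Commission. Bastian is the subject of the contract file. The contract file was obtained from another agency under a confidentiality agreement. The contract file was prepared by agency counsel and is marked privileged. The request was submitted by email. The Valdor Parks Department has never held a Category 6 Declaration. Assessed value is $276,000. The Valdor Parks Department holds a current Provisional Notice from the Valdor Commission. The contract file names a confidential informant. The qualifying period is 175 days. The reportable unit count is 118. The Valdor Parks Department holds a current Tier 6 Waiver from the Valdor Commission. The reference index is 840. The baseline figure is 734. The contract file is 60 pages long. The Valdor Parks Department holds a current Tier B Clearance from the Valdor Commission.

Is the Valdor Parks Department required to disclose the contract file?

Yes — the Valdor Parks Department must disclose the contract file.

Exception (a): the qualifying period is 175 days, meeting the 175 days threshold; the compliance score is 56 points, less than the 65 points limit; a current Tier B Clearance is held — every condition holds. Turning to paragraph (f): (f) operates against (a): a current Annual Exemption Letter is held. Exception (a) does not apply.
Exception (b) is satisfied on its face — the contract file was obtained under a confidentiality agreement; a current Class F Notice is held. But: (g) is engaged — a current Standing Declaration is held. (h) would limit (g) — Bastian is the subject of the contract file — but (i) sets (h) aside: (i) operates against (h): assessed value is $276,000, under the $310,000 limit. (j) would limit (i) — the registered capacity is 810 units, less than the 910 units limit — but (k) sets (j) aside: (k) operates against (j): a current Standing Approval is held. (l) is engaged (the coverage ratio is 60%, under the 80% limit), but is set aside by (m): (m) operates against (l): the reportable unit count is 118, meeting the 112 threshold. So (b) is unavailable.
Exception (c) fails — the contract file has been formally adopted.
All of (d)'s requirements are met (the contract file names a confidential informant; a current Schedule E Exemption Letter is held; a current Provisional Notice is held). Turning to paragraph (o): (o) is engaged — aggregate throughput is 5,230 units, meeting the 5,090 units threshold. Exception (d) does not apply.
Exception (e) fails — the baseline figure is 734, not below 705.
Every exception is unavailable, so the rule governs.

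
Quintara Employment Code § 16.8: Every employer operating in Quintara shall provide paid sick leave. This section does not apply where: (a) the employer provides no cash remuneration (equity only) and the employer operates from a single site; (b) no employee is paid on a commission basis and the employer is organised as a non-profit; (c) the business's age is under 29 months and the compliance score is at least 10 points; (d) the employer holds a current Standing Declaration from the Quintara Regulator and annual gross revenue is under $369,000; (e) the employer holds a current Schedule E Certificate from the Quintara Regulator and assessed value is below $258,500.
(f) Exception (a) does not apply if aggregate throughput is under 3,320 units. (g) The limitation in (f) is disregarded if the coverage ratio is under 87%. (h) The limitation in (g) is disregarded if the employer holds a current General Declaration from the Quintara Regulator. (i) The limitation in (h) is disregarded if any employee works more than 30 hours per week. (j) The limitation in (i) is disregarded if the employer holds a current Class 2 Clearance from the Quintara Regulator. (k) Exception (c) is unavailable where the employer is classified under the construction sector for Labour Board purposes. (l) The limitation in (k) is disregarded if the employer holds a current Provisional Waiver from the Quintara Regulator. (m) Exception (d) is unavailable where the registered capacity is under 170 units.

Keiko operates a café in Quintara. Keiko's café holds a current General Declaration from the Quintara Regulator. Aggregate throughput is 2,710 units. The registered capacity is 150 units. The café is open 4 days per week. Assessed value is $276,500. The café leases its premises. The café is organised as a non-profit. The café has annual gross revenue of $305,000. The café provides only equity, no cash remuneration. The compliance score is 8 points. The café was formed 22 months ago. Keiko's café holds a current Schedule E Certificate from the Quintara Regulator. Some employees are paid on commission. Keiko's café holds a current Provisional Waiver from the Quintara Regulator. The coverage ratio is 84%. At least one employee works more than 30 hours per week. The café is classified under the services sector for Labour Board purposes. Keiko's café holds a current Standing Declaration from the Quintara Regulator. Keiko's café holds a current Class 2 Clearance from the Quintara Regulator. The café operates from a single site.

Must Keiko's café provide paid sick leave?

Yes — Keiko's café must provide paid sick leave.

Exception (a)'s conditions are all satisfied: remuneration is equity-only; the employer operates from a single site. But: (f) is triggered — aggregate throughput is 2,710 units, under the 3,320 units limit. (g) operates (the coverage ratio is 84%, under the 87% limit), but is itself disapplied by (h): (h) operates against (g): a current General Declaration is held. (i) would limit (h) — at least one employee exceeds 30 hours/week — but (j) sets (i) aside: (j) is engaged — a current Class 2 Clearance is held. (a) is therefore removed.
Exception (b) does not apply: some employees are paid on commission.
Exception (c) fails — the compliance score is 8 points, short of 10 points.
Exception (d)'s conditions are all satisfied: a current Standing Declaration is held; annual gross revenue is $305,000, under the $369,000 limit. However, paragraph (m) must be considered: (m) operates against (d): the registered capacity is 150 units, under the 170 units limit. Exception (d) does not apply.
Exception (e) fails — assessed value is $276,500, not below $258,500.
No exception displaces § 16.8.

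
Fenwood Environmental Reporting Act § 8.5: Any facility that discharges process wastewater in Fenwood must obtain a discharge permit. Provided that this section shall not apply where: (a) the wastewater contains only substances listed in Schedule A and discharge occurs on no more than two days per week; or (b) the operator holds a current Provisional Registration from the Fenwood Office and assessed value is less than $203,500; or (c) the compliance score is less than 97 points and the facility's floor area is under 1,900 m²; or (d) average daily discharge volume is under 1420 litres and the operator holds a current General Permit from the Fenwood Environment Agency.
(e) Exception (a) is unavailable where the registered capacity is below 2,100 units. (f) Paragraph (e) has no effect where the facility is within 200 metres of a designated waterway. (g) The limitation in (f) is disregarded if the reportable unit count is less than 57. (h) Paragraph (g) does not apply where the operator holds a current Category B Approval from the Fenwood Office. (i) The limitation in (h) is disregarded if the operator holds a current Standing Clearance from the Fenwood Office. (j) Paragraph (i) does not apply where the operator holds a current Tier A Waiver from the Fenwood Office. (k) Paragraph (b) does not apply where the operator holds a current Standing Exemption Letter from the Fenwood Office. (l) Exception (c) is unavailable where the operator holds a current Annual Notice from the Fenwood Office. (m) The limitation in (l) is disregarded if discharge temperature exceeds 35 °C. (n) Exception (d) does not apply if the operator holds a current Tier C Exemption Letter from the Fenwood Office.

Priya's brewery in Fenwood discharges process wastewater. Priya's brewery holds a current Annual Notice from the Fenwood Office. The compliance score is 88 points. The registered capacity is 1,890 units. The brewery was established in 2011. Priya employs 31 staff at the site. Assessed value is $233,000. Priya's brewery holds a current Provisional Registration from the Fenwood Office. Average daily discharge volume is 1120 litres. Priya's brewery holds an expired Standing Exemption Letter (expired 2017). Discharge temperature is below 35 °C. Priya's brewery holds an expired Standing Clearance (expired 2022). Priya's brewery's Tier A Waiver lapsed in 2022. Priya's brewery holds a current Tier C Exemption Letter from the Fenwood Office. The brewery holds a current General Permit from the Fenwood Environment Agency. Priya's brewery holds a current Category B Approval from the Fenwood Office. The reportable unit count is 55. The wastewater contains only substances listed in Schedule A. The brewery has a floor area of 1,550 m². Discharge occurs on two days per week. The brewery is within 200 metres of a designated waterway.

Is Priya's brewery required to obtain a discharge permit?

No — exception (a) applies; Priya's brewery is not required to obtain a discharge permit.

Exception (a) is satisfied on its face — the wastewater is Schedule-A-only; discharge occurs on no more than two days per week. As to paragraphs (e)–(j): (e) would limit (a) — the registered capacity is 1,890 units, below the 2,100 units limit — but (f) sets (e) aside: (f) operates against (e): the brewery is within 200 m of a designated waterway. (g) would limit (f) — the reportable unit count is 55, less than the 57 limit — but (h) sets (g) aside: (h) applies — a current Category B Approval is held. (i), which would lift (h), is not engaged — no current Standing Clearance is held. So (a) applies.
Exception (b) does not apply: assessed value is $233,000, not less than $203,500.
Exception (c)'s conditions are all satisfied: the compliance score is 88 points, less than the 97 points limit; the facility's floor area is 1,550 m², under the 1,900 m² limit. But applying paragraphs (l)–(m): (l) operates against (c): a current Annual Notice is held. (m), which would lift (l), is not triggered — discharge temperature is below 35 °C. Exception (c) does not apply.
Exception (d) is satisfied on its face — average daily discharge volume is 1120 litres, under the 1420 litres limit; a current General Permit is held. But applying paragraph (n): (n) operates against (d): a current Tier C Exemption Letter is held. Exception (d) does not apply.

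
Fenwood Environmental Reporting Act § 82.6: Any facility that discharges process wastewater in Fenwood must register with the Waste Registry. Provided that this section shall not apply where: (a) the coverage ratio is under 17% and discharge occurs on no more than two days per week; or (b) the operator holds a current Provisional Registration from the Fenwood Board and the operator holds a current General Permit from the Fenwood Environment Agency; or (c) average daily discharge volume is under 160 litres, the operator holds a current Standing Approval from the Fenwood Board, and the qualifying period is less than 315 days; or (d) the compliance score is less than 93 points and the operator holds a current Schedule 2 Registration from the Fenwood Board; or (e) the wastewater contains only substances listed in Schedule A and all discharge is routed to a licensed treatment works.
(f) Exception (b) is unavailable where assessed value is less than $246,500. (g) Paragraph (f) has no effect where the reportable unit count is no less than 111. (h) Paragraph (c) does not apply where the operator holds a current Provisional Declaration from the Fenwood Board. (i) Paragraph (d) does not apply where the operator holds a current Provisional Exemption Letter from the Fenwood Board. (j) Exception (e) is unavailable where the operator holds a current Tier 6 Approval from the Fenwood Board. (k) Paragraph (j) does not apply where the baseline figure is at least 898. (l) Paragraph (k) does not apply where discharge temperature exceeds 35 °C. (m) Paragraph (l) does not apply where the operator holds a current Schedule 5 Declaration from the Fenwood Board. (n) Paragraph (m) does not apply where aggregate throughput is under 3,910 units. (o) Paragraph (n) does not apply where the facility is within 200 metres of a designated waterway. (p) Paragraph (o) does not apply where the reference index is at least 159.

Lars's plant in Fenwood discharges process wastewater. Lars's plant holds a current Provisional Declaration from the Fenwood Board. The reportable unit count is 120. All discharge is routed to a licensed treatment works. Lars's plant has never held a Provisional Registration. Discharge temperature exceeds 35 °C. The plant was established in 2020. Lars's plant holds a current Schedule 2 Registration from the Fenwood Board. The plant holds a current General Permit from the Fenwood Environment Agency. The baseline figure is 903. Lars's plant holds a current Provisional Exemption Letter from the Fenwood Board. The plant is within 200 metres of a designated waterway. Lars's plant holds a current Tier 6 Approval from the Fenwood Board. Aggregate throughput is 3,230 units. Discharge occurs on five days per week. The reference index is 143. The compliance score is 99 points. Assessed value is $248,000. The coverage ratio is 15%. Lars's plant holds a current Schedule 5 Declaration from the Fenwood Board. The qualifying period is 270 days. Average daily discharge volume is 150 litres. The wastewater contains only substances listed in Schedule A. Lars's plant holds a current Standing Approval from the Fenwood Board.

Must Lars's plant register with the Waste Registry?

Exception (a) requires that discharge occurs on no more than two days per week; but discharge occurs on five days per week, so (a) is unavailable.
Exception (b) requires that the operator holds a current Provisional Registration from the Fenwood Board; but no current Provisional Registration is held, so (b) is unavailable.
All of (c)'s requirements are met (average daily discharge volume is 150 litres, under the 160 litres limit; a current Standing Approval is held; the qualifying period is 270 days, less than the 315 days limit). But applying paragraph (h): (h) operates — a current Provisional Declaration is held. So (c) is unavailable.
Exception (d) requires that the compliance score is less than 93 points; but the compliance score is 99 points, not less than 93 points, so (d) is unavailable.
Exception (e): the wastewater is Schedule-A-only; discharge is routed to a licensed treatment works — every condition holds. Considering the limiting provisions: (j) would limit (e) — a current Tier 6 Approval is held — but (k) sets (j) aside: (k) operates against (j): the baseline figure is 903, meeting the 898 threshold. (l) would limit (k) — discharge temperature exceeds 35 °C — but (m) sets (l) aside: (m) operates against (l): a current Schedule 5 Declaration is held. (n) is triggered (aggregate throughput is 3,230 units, under the 3,910 units limit), but yields to (o): (o) is engaged — the plant is within 200 m of a designated waterway. (p), which would lift (o), does not operate here — the reference index is 143, short of 159. So (e) applies.

No — exception (e) applies; Lars's plant is not required to register with the Waste Registry.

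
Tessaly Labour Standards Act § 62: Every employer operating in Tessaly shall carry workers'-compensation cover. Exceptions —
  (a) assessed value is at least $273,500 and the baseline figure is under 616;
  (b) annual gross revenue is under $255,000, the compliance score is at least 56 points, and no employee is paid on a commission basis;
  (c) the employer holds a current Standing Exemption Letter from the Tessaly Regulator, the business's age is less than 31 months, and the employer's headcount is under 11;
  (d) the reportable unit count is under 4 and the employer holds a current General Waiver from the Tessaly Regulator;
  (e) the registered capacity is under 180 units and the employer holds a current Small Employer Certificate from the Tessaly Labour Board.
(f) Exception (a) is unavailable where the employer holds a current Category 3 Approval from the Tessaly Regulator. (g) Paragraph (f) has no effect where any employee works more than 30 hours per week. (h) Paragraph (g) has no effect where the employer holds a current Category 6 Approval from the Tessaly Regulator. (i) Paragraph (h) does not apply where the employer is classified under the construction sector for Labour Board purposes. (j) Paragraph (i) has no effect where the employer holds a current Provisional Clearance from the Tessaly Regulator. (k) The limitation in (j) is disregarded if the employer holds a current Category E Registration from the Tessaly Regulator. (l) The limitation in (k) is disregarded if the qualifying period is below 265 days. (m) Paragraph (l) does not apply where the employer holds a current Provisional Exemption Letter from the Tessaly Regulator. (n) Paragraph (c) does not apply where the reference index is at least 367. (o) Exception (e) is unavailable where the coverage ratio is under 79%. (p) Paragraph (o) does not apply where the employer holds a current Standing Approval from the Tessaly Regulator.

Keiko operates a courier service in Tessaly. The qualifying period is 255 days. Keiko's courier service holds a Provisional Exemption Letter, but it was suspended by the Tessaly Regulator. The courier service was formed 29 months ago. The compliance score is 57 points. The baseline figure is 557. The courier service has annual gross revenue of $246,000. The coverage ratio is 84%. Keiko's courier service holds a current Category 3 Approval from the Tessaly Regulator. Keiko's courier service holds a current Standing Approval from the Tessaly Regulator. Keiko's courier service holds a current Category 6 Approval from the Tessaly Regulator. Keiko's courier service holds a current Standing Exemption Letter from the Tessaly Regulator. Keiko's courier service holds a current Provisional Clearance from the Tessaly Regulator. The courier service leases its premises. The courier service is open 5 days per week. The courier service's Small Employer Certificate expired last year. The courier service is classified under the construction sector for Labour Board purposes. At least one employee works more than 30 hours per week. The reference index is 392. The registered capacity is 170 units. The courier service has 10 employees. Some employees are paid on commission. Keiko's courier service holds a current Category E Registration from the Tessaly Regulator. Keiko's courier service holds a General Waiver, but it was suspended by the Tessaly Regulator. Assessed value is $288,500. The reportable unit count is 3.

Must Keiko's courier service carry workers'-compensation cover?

Yes — Keiko's courier service must carry workers'-compensation cover.

Exception (a)'s conditions are all satisfied: assessed value is $288,500, meeting the $273,500 threshold; the baseline figure is 557, under the 616 limit. However, paragraphs (f)–(m) must be considered: (f) applies — a current Category 3 Approval is held. (g) operates (at least one employee exceeds 30 hours/week), but is displaced by (h): (h) operates against (g): a current Category 6 Approval is held. (i) applies (the courier service is classified under the construction sector), but is itself disapplied by (j): (j) operates against (i): a current Provisional Clearance is held. (k) would limit (j) — a current Category E Registration is held — but (l) sets (k) aside: (l) is triggered — the qualifying period is 255 days, below the 265 days limit. (m) is not engaged (the Provisional Exemption Letter is not current), so (l) stands. (a) is therefore removed.
Exception (b) fails — some employees are paid on commission.
Exception (c) is satisfied on its face — a current Standing Exemption Letter is held; the business's age is 29 months, less than the 31 months limit; the employer's headcount is 10, under the 11 limit. However, paragraph (n) must be considered: (n) operates against (c): the reference index is 392, meeting the 367 threshold. Exception (c) does not apply.
Exception (d) does not apply: no current General Waiver is held.
Exception (e) requires that the employer holds a current Small Employer Certificate from the Tessaly Labour Board; but the Small Employer Certificate has expired, so (e) is unavailable.
No exception is made out. Keiko's courier service falls within the general rule.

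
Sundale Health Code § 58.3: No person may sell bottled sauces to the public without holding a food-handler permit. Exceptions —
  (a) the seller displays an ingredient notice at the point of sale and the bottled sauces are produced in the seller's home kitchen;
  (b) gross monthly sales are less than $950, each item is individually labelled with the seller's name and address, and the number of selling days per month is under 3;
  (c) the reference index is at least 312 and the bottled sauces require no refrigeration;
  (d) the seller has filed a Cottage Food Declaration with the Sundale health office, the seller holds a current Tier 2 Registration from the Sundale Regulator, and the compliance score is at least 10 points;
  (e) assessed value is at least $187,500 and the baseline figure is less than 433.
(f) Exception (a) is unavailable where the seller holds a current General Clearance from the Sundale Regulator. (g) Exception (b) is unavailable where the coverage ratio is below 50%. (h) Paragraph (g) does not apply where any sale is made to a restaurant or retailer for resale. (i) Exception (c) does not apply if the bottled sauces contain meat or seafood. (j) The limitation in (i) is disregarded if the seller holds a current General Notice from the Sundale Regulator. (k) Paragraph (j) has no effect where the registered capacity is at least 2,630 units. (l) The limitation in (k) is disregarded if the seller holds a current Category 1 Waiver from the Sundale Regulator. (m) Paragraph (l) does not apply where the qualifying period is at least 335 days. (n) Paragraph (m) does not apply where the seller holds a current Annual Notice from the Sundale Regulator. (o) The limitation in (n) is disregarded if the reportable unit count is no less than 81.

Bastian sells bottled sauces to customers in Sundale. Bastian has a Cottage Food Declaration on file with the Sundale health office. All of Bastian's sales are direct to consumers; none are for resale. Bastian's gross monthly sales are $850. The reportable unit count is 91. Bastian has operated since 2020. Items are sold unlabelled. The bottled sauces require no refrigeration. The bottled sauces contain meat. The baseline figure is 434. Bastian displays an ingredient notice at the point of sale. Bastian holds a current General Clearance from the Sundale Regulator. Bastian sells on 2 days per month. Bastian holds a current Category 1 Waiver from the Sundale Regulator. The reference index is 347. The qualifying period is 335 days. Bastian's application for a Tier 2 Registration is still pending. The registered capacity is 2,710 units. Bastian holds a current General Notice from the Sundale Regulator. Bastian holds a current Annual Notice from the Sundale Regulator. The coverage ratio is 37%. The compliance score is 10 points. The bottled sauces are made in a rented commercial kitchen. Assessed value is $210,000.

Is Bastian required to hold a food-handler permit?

Yes — Bastian must hold a food-handler permit.

Exception (a) does not apply: the bottled sauces are made in a commercial kitchen, not a home kitchen.
Exception (b) fails — items are sold unlabelled.
Exception (c): the reference index is 347, meeting the 312 threshold; the bottled sauces are shelf-stable — every condition holds. Turning to paragraphs (i)–(o): (i) operates — the bottled sauces contain meat. (j) is triggered (a current General Notice is held), but is displaced by (k): (k) is triggered — the registered capacity is 2,710 units, meeting the 2,630 units threshold. (l) operates (a current Category 1 Waiver is held), but is set aside by (m): (m) operates against (l): the qualifying period is 335 days, meeting the 335 days threshold. (n) applies (a current Annual Notice is held), but is set aside by (o): (o) operates — the reportable unit count is 91, meeting the 81 threshold. (c) is therefore removed.
Exception (d) does not apply: the Tier 2 Registration is not current.
Exception (e) does not apply: the baseline figure is 434, not less than 433.
No exception is made out. Bastian falls within the general rule.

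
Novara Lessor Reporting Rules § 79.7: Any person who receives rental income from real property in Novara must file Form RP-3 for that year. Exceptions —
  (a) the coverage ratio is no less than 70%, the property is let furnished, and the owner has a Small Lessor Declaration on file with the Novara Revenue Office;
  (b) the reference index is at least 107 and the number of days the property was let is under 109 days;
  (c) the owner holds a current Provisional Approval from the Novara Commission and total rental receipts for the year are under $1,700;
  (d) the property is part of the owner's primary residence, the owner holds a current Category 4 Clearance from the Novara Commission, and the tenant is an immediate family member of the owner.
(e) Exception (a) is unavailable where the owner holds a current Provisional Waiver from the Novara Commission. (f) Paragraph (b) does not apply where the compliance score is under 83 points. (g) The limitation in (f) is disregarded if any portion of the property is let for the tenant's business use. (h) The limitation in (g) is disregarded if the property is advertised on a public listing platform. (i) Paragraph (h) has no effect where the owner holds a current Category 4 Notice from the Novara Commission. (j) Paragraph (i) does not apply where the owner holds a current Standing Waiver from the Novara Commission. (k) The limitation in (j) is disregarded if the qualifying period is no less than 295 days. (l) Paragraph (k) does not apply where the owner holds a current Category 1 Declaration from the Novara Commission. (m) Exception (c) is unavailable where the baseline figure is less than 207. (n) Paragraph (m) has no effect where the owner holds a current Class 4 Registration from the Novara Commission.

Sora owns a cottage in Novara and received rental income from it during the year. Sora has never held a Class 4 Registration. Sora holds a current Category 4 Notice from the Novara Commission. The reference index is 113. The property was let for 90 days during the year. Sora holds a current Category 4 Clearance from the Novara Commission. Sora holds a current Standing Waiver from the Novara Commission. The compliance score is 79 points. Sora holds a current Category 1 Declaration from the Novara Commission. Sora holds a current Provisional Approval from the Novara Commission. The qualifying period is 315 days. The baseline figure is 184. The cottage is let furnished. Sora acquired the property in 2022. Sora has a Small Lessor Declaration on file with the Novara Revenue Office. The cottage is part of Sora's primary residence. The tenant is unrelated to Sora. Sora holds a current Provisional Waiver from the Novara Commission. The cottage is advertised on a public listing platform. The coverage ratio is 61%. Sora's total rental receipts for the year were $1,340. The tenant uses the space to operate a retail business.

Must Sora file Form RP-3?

Yes — Sora must file Form RP-3.

Exception (a) fails — the coverage ratio is 61%, short of 70%.
Exception (b): the reference index is 113, meeting the 107 threshold; the number of days the property was let is 90 days, under the 109 days limit — every condition holds. Turning to paragraphs (f)–(l): (f) operates against (b): the compliance score is 79 points, under the 83 points limit. (g) is triggered (the space is let for business use), but is itself disapplied by (h): (h) operates against (g): the property is publicly advertised. (i) operates (a current Category 4 Notice is held), but yields to (j): (j) operates against (i): a current Standing Waiver is held. (k) would limit (j) — the qualifying period is 315 days, meeting the 295 days threshold — but (l) sets (k) aside: (l) is engaged — a current Category 1 Declaration is held. Exception (b) does not apply.
Exception (c): a current Provisional Approval is held; total rental receipts for the year are $1,340, under the $1,700 limit — every condition holds. Turning to paragraphs (m)–(n): (m) operates — the baseline figure is 184, less than the 207 limit. (n) is not engaged (no current Class 4 Registration is held), so (m) stands. Exception (c) does not apply.
Exception (d) requires that the tenant is an immediate family member of the owner; but the tenant is unrelated to the owner, so (d) is unavailable.
No exception displaces § 79.7.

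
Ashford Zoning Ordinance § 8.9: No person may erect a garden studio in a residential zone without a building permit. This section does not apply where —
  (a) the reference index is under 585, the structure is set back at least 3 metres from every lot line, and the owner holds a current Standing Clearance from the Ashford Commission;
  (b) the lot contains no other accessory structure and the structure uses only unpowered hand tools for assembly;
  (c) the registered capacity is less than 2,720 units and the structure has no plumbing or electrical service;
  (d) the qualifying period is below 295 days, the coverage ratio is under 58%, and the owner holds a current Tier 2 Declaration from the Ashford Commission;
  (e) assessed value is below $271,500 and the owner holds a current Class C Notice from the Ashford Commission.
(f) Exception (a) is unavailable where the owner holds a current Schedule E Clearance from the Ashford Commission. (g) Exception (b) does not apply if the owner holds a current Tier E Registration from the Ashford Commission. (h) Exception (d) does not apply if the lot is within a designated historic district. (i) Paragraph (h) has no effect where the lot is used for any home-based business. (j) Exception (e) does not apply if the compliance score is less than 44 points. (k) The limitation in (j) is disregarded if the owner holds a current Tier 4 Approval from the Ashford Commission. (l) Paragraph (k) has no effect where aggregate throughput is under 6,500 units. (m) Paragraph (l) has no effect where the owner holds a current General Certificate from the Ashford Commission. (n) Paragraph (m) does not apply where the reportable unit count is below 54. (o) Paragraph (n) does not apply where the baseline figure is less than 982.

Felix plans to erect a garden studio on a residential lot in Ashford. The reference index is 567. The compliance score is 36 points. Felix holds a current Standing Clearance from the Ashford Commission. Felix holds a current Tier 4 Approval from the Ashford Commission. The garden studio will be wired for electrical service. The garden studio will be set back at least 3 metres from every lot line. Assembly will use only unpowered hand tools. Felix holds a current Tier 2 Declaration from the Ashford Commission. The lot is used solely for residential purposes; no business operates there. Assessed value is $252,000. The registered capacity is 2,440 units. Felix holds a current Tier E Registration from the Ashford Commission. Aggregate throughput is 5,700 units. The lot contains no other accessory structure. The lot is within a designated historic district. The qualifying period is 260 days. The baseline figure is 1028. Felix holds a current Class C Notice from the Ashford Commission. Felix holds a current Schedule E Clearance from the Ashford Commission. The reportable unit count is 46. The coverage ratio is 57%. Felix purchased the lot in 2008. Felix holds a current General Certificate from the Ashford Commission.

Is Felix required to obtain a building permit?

Exception (a): the reference index is 567, under the 585 limit; the setback is at least 3 m on every side; a current Standing Clearance is held — every condition holds. However, paragraph (f) must be considered: (f) operates against (a): a current Schedule E Clearance is held. So (a) is unavailable.
Exception (b): the lot has no other accessory structure; assembly uses only hand tools — every condition holds. However, paragraph (g) must be considered: (g) is engaged — a current Tier E Registration is held. (b) is therefore removed.
Exception (c) does not apply: electrical service is planned.
Exception (d): the qualifying period is 260 days, below the 295 days limit; the coverage ratio is 57%, under the 58% limit; a current Tier 2 Declaration is held — every condition holds. But: (h) operates against (d): the lot is in a historic district. (i) is not triggered (the lot is solely residential), so (h) stands. Exception (d) does not apply.
All of (e)'s requirements are met (assessed value is $252,000, below the $271,500 limit; a current Class C Notice is held). Turning to paragraphs (j)–(o): (j) operates against (e): the compliance score is 36 points, less than the 44 points limit. (k) would limit (j) — a current Tier 4 Approval is held — but (l) sets (k) aside: (l) applies — aggregate throughput is 5,700 units, under the 6,500 units limit. (m) would limit (l) — a current General Certificate is held — but (n) sets (m) aside: (n) operates — the reportable unit count is 46, below the 54 limit. (o) is inapplicable (the baseline figure is 1,028, not less than 982), so (n) stands. (e) is therefore removed.
Every exception is unavailable, so the rule governs.

Yes — Felix must obtain a building permit.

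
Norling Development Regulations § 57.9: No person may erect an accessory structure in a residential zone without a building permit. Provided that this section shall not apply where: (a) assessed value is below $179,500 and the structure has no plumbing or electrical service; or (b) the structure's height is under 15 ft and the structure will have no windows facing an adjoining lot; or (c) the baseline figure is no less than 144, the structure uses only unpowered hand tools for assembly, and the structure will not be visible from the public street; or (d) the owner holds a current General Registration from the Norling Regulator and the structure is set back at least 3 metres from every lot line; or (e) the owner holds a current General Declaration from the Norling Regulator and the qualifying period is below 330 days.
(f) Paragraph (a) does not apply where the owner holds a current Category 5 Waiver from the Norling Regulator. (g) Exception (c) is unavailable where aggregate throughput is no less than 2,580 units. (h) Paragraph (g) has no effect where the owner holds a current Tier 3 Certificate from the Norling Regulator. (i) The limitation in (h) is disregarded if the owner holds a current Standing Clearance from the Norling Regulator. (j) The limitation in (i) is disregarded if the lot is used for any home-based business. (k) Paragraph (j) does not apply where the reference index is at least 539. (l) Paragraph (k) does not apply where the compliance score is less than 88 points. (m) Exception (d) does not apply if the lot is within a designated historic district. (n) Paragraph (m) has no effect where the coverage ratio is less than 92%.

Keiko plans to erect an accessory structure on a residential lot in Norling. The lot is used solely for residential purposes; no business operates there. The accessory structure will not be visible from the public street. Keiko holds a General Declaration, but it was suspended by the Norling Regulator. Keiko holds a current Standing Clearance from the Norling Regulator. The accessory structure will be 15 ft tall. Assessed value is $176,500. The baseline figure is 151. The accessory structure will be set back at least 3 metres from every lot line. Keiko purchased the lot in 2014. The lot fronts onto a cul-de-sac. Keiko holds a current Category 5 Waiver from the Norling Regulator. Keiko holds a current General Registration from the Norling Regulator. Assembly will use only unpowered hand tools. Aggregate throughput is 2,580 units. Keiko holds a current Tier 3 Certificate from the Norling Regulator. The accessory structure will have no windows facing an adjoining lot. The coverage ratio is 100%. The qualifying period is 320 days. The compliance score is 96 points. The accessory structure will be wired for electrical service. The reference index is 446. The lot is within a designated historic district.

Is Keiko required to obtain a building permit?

Exception (a) does not apply: electrical service is planned.
Exception (b) fails — the structure's height is 15 ft, not under 15 ft.
Exception (c) is satisfied on its face — the baseline figure is 151, meeting the 144 threshold; assembly uses only hand tools; the structure will not be visible from the street. Turning to paragraphs (g)–(l): (g) applies — aggregate throughput is 2,580 units, meeting the 2,580 units threshold. (h) would limit (g) — a current Tier 3 Certificate is held — but (i) sets (h) aside: (i) operates — a current Standing Clearance is held. (j) is inapplicable (the lot is solely residential), so (i) stands. Exception (c) does not apply.
All of (d)'s requirements are met (a current General Registration is held; the setback is at least 3 m on every side). But: (m) operates against (d): the lot is in a historic district. (n), which would lift (m), is not engaged — the coverage ratio is 100%, not less than 92%. (d) is therefore removed.
Exception (e) does not apply: the General Declaration is not current.
None of the exceptions is available; § 57.9 applies in full.

Yes — Keiko must obtain a building permit.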